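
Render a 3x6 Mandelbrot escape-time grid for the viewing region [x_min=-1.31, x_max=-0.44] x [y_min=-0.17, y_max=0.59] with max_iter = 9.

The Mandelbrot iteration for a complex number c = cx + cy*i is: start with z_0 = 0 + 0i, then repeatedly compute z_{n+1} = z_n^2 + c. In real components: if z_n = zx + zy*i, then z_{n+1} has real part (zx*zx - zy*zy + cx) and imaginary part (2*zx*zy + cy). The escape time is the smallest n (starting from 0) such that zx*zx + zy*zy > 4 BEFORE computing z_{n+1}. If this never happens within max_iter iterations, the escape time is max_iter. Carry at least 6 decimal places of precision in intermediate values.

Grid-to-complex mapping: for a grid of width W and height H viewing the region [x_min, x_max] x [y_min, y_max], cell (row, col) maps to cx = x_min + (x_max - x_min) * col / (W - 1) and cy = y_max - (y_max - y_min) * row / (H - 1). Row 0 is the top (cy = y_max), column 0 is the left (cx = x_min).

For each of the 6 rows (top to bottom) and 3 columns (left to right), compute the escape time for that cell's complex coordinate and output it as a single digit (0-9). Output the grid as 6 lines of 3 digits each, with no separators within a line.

(row=0, col=0): c = -1.3100 + 0.5900i → escape time 3
(row=0, col=1): c = -0.8750 + 0.5900i → escape time 5
(row=0, col=2): c = -0.4400 + 0.5900i → escape time 9
(row=1, col=0): c = -1.3100 + 0.4380i → escape time 6
(row=1, col=1): c = -0.8750 + 0.4380i → escape time 6
(row=1, col=2): c = -0.4400 + 0.4380i → escape time 9
(row=2, col=0): c = -1.3100 + 0.2860i → escape time 7
(row=2, col=1): c = -0.8750 + 0.2860i → escape time 9
(row=2, col=2): c = -0.4400 + 0.2860i → escape time 9
(row=3, col=0): c = -1.3100 + 0.1340i → escape time 9
(row=3, col=1): c = -0.8750 + 0.1340i → escape time 9
(row=3, col=2): c = -0.4400 + 0.1340i → escape time 9
(row=4, col=0): c = -1.3100 + -0.0180i → escape time 9
(row=4, col=1): c = -0.8750 + -0.0180i → escape time 9
(row=4, col=2): c = -0.4400 + -0.0180i → escape time 9
(row=5, col=0): c = -1.3100 + -0.1700i → escape time 9
(row=5, col=1): c = -0.8750 + -0.1700i → escape time 9
(row=5, col=2): c = -0.4400 + -0.1700i → escape time 9

Answer: 359
669
799
999
999
999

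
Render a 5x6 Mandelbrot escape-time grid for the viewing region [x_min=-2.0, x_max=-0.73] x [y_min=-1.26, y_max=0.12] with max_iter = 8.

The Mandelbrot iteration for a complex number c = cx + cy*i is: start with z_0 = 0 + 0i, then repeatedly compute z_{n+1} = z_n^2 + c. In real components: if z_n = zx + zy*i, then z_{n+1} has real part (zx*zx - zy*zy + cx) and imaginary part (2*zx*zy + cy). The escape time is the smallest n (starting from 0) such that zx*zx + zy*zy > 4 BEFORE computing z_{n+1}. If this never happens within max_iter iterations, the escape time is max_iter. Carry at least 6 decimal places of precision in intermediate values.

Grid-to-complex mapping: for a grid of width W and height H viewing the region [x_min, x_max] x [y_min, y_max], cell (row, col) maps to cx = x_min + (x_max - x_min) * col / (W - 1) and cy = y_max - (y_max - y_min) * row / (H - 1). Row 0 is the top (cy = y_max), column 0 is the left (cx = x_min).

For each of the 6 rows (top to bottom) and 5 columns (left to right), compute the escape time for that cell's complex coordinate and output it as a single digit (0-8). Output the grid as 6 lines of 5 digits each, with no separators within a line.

Answer: 15888
14888
13468
13335
12333
11223

Derivation:
(row=0, col=0): c = -2.0000 + 0.1200i → escape time 1
(row=0, col=1): c = -1.6825 + 0.1200i → escape time 5
(row=0, col=2): c = -1.3650 + 0.1200i → escape time 8
(row=0, col=3): c = -1.0475 + 0.1200i → escape time 8
(row=0, col=4): c = -0.7300 + 0.1200i → escape time 8
(row=1, col=0): c = -2.0000 + -0.1560i → escape time 1
(row=1, col=1): c = -1.6825 + -0.1560i → escape time 4
(row=1, col=2): c = -1.3650 + -0.1560i → escape time 8
(row=1, col=3): c = -1.0475 + -0.1560i → escape time 8
(row=1, col=4): c = -0.7300 + -0.1560i → escape time 8
(row=2, col=0): c = -2.0000 + -0.4320i → escape time 1
(row=2, col=1): c = -1.6825 + -0.4320i → escape time 3
(row=2, col=2): c = -1.3650 + -0.4320i → escape time 4
(row=2, col=3): c = -1.0475 + -0.4320i → escape time 6
(row=2, col=4): c = -0.7300 + -0.4320i → escape time 8
(row=3, col=0): c = -2.0000 + -0.7080i → escape time 1
(row=3, col=1): c = -1.6825 + -0.7080i → escape time 3
(row=3, col=2): c = -1.3650 + -0.7080i → escape time 3
(row=3, col=3): c = -1.0475 + -0.7080i → escape time 3
(row=3, col=4): c = -0.7300 + -0.7080i → escape time 5
(row=4, col=0): c = -2.0000 + -0.9840i → escape time 1
(row=4, col=1): c = -1.6825 + -0.9840i → escape time 2
(row=4, col=2): c = -1.3650 + -0.9840i → escape time 3
(row=4, col=3): c = -1.0475 + -0.9840i → escape time 3
(row=4, col=4): c = -0.7300 + -0.9840i → escape time 3
(row=5, col=0): c = -2.0000 + -1.2600i → escape time 1
(row=5, col=1): c = -1.6825 + -1.2600i → escape time 1
(row=5, col=2): c = -1.3650 + -1.2600i → escape time 2
(row=5, col=3): c = -1.0475 + -1.2600i → escape time 2
(row=5, col=4): c = -0.7300 + -1.2600i → escape time 3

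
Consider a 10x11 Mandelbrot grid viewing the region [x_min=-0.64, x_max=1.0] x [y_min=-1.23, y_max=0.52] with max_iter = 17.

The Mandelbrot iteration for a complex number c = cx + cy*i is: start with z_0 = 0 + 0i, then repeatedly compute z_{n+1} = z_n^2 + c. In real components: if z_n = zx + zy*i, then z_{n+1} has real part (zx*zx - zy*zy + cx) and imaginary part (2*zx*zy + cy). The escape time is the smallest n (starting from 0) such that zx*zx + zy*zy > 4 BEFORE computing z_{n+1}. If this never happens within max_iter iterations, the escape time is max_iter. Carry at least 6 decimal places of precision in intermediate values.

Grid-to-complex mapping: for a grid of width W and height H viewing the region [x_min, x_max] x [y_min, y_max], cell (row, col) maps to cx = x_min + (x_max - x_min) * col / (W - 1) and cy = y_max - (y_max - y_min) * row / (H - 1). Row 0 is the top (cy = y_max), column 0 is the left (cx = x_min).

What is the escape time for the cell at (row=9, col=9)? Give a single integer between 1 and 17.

Answer: 2

Derivation:
z_0 = 0 + 0i, c = 1.0000 + -1.0550i
Iter 1: z = 1.0000 + -1.0550i, |z|^2 = 2.1130
Iter 2: z = 0.8870 + -3.1650i, |z|^2 = 10.8039
Escaped at iteration 2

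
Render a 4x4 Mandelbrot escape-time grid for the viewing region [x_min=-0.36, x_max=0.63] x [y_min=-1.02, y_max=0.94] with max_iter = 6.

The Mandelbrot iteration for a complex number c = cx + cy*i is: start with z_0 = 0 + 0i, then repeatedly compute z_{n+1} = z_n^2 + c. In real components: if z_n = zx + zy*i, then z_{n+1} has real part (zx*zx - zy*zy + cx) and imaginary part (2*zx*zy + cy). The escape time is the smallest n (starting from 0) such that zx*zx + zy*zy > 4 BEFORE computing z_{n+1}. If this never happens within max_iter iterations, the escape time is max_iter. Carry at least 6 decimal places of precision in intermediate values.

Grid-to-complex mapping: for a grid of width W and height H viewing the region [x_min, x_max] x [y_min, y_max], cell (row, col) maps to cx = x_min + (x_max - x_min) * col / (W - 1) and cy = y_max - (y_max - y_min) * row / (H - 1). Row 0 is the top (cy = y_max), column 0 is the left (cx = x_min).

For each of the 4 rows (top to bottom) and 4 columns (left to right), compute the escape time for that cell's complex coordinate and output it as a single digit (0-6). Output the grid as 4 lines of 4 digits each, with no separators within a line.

Answer: 5642
6664
6664
5632

Derivation:
(row=0, col=0): c = -0.3600 + 0.9400i → escape time 5
(row=0, col=1): c = -0.0300 + 0.9400i → escape time 6
(row=0, col=2): c = 0.3000 + 0.9400i → escape time 4
(row=0, col=3): c = 0.6300 + 0.9400i → escape time 2
(row=1, col=0): c = -0.3600 + 0.2867i → escape time 6
(row=1, col=1): c = -0.0300 + 0.2867i → escape time 6
(row=1, col=2): c = 0.3000 + 0.2867i → escape time 6
(row=1, col=3): c = 0.6300 + 0.2867i → escape time 4
(row=2, col=0): c = -0.3600 + -0.3667i → escape time 6
(row=2, col=1): c = -0.0300 + -0.3667i → escape time 6
(row=2, col=2): c = 0.3000 + -0.3667i → escape time 6
(row=2, col=3): c = 0.6300 + -0.3667i → escape time 4
(row=3, col=0): c = -0.3600 + -1.0200i → escape time 5
(row=3, col=1): c = -0.0300 + -1.0200i → escape time 6
(row=3, col=2): c = 0.3000 + -1.0200i → escape time 3
(row=3, col=3): c = 0.6300 + -1.0200i → escape time 2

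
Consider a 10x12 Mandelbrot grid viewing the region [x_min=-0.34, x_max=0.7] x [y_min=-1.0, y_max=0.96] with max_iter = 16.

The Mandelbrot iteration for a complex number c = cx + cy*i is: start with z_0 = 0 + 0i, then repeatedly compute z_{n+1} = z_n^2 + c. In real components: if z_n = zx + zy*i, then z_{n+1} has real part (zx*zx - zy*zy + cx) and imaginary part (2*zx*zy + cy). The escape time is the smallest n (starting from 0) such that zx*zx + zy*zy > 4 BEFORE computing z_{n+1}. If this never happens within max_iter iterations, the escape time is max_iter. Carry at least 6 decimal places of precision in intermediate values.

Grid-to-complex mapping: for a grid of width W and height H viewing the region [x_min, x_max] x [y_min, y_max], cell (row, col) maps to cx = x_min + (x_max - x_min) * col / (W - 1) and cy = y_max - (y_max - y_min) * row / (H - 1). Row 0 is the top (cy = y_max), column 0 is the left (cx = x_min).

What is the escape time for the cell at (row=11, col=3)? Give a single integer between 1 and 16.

z_0 = 0 + 0i, c = 0.0067 + -1.0000i
Iter 1: z = 0.0067 + -1.0000i, |z|^2 = 1.0000
Iter 2: z = -0.9933 + -1.0133i, |z|^2 = 2.0135
Iter 3: z = -0.0336 + 1.0131i, |z|^2 = 1.0274
Iter 4: z = -1.0185 + -1.0680i, |z|^2 = 2.1780
Iter 5: z = -0.0966 + 1.1755i, |z|^2 = 1.3911
Iter 6: z = -1.3658 + -1.2270i, |z|^2 = 3.3711
Iter 7: z = 0.3665 + 2.3518i, |z|^2 = 5.6655
Escaped at iteration 7

Answer: 7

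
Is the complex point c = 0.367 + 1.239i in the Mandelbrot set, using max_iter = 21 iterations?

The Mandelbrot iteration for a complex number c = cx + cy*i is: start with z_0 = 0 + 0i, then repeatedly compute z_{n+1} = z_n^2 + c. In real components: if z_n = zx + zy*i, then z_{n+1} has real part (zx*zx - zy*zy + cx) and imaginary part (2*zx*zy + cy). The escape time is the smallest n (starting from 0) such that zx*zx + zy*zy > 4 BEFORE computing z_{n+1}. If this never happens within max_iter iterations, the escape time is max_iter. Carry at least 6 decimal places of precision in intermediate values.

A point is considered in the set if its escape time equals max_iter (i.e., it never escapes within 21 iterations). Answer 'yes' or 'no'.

z_0 = 0 + 0i, c = 0.3670 + 1.2390i
Iter 1: z = 0.3670 + 1.2390i, |z|^2 = 1.6698
Iter 2: z = -1.0334 + 2.1484i, |z|^2 = 5.6837
Escaped at iteration 2

Answer: no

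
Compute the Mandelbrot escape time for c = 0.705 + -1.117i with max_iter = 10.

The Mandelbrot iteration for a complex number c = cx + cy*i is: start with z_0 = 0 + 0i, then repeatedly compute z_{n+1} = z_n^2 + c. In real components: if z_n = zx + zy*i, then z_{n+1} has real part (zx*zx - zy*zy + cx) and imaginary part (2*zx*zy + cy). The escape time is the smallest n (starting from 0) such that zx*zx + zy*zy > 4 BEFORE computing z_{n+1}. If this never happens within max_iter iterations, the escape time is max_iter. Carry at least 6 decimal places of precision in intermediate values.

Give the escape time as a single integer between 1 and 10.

Answer: 2

Derivation:
z_0 = 0 + 0i, c = 0.7050 + -1.1170i
Iter 1: z = 0.7050 + -1.1170i, |z|^2 = 1.7447
Iter 2: z = -0.0457 + -2.6920i, |z|^2 = 7.2488
Escaped at iteration 2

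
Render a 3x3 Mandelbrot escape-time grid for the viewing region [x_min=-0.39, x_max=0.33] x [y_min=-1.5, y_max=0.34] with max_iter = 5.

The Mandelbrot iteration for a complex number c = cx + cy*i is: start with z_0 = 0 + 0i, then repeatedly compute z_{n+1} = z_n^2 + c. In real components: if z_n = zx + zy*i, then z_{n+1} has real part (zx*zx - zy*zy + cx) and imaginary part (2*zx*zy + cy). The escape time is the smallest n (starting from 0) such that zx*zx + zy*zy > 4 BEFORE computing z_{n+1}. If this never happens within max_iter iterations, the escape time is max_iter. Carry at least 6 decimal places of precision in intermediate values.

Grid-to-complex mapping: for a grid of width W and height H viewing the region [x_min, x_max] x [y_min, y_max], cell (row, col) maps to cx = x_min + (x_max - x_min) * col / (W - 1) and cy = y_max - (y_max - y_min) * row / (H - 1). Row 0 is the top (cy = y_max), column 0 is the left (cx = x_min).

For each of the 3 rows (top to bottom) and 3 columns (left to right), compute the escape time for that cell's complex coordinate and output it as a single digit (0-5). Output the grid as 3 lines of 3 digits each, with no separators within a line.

(row=0, col=0): c = -0.3900 + 0.3400i → escape time 5
(row=0, col=1): c = -0.0300 + 0.3400i → escape time 5
(row=0, col=2): c = 0.3300 + 0.3400i → escape time 5
(row=1, col=0): c = -0.3900 + -0.5800i → escape time 5
(row=1, col=1): c = -0.0300 + -0.5800i → escape time 5
(row=1, col=2): c = 0.3300 + -0.5800i → escape time 5
(row=2, col=0): c = -0.3900 + -1.5000i → escape time 2
(row=2, col=1): c = -0.0300 + -1.5000i → escape time 2
(row=2, col=2): c = 0.3300 + -1.5000i → escape time 2

Answer: 555
555
222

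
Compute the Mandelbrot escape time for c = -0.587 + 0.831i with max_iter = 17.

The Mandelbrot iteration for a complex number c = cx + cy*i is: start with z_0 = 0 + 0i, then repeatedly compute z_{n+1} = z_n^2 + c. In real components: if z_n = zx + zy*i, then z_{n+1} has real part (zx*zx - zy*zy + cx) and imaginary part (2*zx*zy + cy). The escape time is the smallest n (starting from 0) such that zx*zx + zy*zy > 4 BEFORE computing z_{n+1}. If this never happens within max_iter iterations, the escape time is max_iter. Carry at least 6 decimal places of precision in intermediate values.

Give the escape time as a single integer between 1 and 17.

z_0 = 0 + 0i, c = -0.5870 + 0.8310i
Iter 1: z = -0.5870 + 0.8310i, |z|^2 = 1.0351
Iter 2: z = -0.9330 + -0.1446i, |z|^2 = 0.8914
Iter 3: z = 0.2626 + 1.1008i, |z|^2 = 1.2807
Iter 4: z = -1.7298 + 1.4091i, |z|^2 = 4.9778
Escaped at iteration 4

Answer: 4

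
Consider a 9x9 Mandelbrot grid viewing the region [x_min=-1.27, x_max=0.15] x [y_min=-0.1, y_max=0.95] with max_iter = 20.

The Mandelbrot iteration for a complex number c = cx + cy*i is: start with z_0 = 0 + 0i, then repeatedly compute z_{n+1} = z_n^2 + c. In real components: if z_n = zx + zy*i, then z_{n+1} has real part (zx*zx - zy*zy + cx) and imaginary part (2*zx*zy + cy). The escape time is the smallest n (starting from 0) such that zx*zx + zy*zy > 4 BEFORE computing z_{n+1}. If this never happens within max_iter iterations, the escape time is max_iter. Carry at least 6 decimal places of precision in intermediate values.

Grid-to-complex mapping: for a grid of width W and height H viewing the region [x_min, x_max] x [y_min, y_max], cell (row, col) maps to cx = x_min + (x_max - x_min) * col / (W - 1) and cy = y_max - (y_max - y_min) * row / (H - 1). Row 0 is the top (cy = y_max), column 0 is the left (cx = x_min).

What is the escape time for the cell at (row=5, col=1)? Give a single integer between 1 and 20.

z_0 = 0 + 0i, c = -1.0925 + 0.2937i
Iter 1: z = -1.0925 + 0.2937i, |z|^2 = 1.2798
Iter 2: z = 0.0148 + -0.3481i, |z|^2 = 0.1214
Iter 3: z = -1.2135 + 0.2835i, |z|^2 = 1.5528
Iter 4: z = 0.2996 + -0.3942i, |z|^2 = 0.2452
Iter 5: z = -1.1581 + 0.0575i, |z|^2 = 1.3446
Iter 6: z = 0.2455 + 0.1605i, |z|^2 = 0.0860
Iter 7: z = -1.0580 + 0.3725i, |z|^2 = 1.2582
Iter 8: z = -0.1119 + -0.4945i, |z|^2 = 0.2571
Iter 9: z = -1.3245 + 0.4044i, |z|^2 = 1.9180
Iter 10: z = 0.4983 + -0.7776i, |z|^2 = 0.8530
Iter 11: z = -1.4488 + -0.4813i, |z|^2 = 2.3308
Iter 12: z = 0.7750 + 1.6883i, |z|^2 = 3.4511
Iter 13: z = -3.3423 + 2.9107i, |z|^2 = 19.6432
Escaped at iteration 13

Answer: 13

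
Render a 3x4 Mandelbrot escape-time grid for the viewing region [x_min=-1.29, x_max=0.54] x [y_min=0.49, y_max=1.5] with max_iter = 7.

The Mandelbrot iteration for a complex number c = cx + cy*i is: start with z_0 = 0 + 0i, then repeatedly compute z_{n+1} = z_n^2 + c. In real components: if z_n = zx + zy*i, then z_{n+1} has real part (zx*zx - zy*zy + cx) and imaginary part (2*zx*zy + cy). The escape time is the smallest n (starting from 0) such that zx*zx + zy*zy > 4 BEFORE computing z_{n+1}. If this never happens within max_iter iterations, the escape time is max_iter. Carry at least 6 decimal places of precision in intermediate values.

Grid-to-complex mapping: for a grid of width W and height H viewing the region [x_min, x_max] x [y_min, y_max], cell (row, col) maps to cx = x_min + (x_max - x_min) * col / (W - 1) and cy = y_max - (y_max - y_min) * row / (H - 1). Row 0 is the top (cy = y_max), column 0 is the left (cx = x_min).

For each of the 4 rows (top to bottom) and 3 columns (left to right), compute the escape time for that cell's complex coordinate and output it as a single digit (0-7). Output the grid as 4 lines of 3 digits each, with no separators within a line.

(row=0, col=0): c = -1.2900 + 1.5000i → escape time 2
(row=0, col=1): c = -0.3750 + 1.5000i → escape time 2
(row=0, col=2): c = 0.5400 + 1.5000i → escape time 2
(row=1, col=0): c = -1.2900 + 1.1633i → escape time 2
(row=1, col=1): c = -0.3750 + 1.1633i → escape time 3
(row=1, col=2): c = 0.5400 + 1.1633i → escape time 2
(row=2, col=0): c = -1.2900 + 0.8267i → escape time 3
(row=2, col=1): c = -0.3750 + 0.8267i → escape time 6
(row=2, col=2): c = 0.5400 + 0.8267i → escape time 3
(row=3, col=0): c = -1.2900 + 0.4900i → escape time 4
(row=3, col=1): c = -0.3750 + 0.4900i → escape time 7
(row=3, col=2): c = 0.5400 + 0.4900i → escape time 4

Answer: 222
232
363
474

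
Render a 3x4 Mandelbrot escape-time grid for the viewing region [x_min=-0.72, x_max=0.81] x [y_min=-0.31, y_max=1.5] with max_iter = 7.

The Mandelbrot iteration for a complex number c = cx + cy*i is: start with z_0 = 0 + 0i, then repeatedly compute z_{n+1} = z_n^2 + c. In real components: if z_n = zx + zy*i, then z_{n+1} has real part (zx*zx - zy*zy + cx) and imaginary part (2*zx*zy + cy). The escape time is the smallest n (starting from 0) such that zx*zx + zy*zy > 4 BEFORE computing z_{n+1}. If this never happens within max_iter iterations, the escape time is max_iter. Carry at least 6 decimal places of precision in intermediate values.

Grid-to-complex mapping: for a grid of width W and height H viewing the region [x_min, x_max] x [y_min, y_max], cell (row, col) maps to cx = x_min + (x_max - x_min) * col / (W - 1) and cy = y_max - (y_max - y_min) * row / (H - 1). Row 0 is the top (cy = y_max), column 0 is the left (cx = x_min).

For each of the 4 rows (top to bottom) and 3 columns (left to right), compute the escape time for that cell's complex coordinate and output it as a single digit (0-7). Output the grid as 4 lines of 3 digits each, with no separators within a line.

(row=0, col=0): c = -0.7200 + 1.5000i → escape time 2
(row=0, col=1): c = 0.0450 + 1.5000i → escape time 2
(row=0, col=2): c = 0.8100 + 1.5000i → escape time 2
(row=1, col=0): c = -0.7200 + 0.8967i → escape time 4
(row=1, col=1): c = 0.0450 + 0.8967i → escape time 6
(row=1, col=2): c = 0.8100 + 0.8967i → escape time 2
(row=2, col=0): c = -0.7200 + 0.2933i → escape time 7
(row=2, col=1): c = 0.0450 + 0.2933i → escape time 7
(row=2, col=2): c = 0.8100 + 0.2933i → escape time 3
(row=3, col=0): c = -0.7200 + -0.3100i → escape time 7
(row=3, col=1): c = 0.0450 + -0.3100i → escape time 7
(row=3, col=2): c = 0.8100 + -0.3100i → escape time 3

Answer: 222
462
773
773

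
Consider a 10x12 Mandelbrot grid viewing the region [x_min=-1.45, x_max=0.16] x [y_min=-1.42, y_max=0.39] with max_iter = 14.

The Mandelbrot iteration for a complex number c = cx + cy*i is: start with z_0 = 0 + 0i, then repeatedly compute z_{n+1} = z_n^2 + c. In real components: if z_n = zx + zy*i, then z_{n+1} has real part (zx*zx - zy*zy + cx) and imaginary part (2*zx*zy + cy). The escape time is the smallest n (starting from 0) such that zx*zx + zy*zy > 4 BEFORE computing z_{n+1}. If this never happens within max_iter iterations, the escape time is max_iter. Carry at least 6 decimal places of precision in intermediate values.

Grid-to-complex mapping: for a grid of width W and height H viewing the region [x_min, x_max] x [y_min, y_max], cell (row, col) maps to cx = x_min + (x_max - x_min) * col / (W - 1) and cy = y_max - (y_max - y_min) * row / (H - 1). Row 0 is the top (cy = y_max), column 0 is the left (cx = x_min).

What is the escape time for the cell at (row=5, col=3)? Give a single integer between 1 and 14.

Answer: 6

Derivation:
z_0 = 0 + 0i, c = -0.9133 + -0.4327i
Iter 1: z = -0.9133 + -0.4327i, |z|^2 = 1.0214
Iter 2: z = -0.2664 + 0.3577i, |z|^2 = 0.1989
Iter 3: z = -0.9703 + -0.6233i, |z|^2 = 1.3301
Iter 4: z = -0.3603 + 0.7769i, |z|^2 = 0.7335
Iter 5: z = -1.3871 + -0.9926i, |z|^2 = 2.9094
Iter 6: z = 0.0254 + 2.3211i, |z|^2 = 5.3881
Escaped at iteration 6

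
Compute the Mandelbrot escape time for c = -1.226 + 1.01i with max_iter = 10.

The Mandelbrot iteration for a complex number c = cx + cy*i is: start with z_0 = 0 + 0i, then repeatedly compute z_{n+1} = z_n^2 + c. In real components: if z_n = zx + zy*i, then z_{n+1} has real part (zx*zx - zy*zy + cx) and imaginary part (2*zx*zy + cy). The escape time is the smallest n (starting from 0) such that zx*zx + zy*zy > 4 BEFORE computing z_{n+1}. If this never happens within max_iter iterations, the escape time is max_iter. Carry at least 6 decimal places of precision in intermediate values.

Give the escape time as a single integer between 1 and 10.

z_0 = 0 + 0i, c = -1.2260 + 1.0100i
Iter 1: z = -1.2260 + 1.0100i, |z|^2 = 2.5232
Iter 2: z = -0.7430 + -1.4665i, |z|^2 = 2.7028
Iter 3: z = -2.8246 + 3.1893i, |z|^2 = 18.1501
Escaped at iteration 3

Answer: 3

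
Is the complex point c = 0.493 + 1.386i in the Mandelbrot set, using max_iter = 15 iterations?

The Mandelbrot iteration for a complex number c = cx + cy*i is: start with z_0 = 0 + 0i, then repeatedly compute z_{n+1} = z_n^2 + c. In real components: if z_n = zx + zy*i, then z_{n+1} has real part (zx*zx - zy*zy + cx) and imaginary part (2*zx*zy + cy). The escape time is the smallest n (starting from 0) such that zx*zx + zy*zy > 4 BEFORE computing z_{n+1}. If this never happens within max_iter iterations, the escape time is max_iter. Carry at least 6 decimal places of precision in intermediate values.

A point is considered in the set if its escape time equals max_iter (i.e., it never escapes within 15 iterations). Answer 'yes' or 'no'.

z_0 = 0 + 0i, c = 0.4930 + 1.3860i
Iter 1: z = 0.4930 + 1.3860i, |z|^2 = 2.1640
Iter 2: z = -1.1849 + 2.7526i, |z|^2 = 8.9809
Escaped at iteration 2

Answer: no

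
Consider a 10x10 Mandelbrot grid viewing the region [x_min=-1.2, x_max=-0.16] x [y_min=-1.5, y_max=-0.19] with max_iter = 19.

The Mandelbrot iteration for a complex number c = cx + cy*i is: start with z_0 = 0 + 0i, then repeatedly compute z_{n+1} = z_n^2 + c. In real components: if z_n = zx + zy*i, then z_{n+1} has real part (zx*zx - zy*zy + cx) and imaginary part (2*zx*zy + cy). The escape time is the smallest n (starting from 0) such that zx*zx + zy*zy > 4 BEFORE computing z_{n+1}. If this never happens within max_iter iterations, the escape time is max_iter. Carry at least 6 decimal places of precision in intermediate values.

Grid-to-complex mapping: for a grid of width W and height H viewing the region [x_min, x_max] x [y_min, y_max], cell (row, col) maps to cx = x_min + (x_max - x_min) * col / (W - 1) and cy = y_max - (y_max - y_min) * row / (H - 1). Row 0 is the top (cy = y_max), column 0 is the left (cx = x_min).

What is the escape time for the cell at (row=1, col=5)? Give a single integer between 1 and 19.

z_0 = 0 + 0i, c = -0.6222 + -0.3356i
Iter 1: z = -0.6222 + -0.3356i, |z|^2 = 0.4998
Iter 2: z = -0.3477 + 0.0820i, |z|^2 = 0.1276
Iter 3: z = -0.5081 + -0.3926i, |z|^2 = 0.4123
Iter 4: z = -0.5182 + 0.0634i, |z|^2 = 0.2725
Iter 5: z = -0.3577 + -0.4012i, |z|^2 = 0.2890
Iter 6: z = -0.6553 + -0.0485i, |z|^2 = 0.4317
Iter 7: z = -0.1952 + -0.2720i, |z|^2 = 0.1121
Iter 8: z = -0.6581 + -0.2294i, |z|^2 = 0.4857
Iter 9: z = -0.2417 + -0.0337i, |z|^2 = 0.0596
Iter 10: z = -0.5649 + -0.3193i, |z|^2 = 0.4211
Iter 11: z = -0.4050 + 0.0252i, |z|^2 = 0.1647
Iter 12: z = -0.4588 + -0.3560i, |z|^2 = 0.3372
Iter 13: z = -0.5384 + -0.0089i, |z|^2 = 0.2900
Iter 14: z = -0.3324 + -0.3259i, |z|^2 = 0.2167
Iter 15: z = -0.6180 + -0.1189i, |z|^2 = 0.3960
Iter 16: z = -0.2545 + -0.1886i, |z|^2 = 0.1003
Iter 17: z = -0.5931 + -0.2395i, |z|^2 = 0.4091
Iter 18: z = -0.3279 + -0.0514i, |z|^2 = 0.1102

Answer: 19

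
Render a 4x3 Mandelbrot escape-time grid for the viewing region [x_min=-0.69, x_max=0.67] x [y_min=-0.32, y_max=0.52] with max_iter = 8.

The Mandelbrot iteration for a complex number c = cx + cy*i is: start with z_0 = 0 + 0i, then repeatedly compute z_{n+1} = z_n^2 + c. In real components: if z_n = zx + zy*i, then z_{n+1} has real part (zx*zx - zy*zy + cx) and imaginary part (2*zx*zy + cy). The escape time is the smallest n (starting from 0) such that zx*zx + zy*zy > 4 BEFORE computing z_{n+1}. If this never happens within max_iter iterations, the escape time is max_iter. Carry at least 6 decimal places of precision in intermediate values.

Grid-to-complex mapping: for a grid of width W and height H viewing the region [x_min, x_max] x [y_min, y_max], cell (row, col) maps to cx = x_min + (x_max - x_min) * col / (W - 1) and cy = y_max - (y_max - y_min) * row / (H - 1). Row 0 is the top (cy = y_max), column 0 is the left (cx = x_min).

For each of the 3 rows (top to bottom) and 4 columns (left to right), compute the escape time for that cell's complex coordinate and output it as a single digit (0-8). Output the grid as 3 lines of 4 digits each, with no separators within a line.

Answer: 8883
8884
8883

Derivation:
(row=0, col=0): c = -0.6900 + 0.5200i → escape time 8
(row=0, col=1): c = -0.2367 + 0.5200i → escape time 8
(row=0, col=2): c = 0.2167 + 0.5200i → escape time 8
(row=0, col=3): c = 0.6700 + 0.5200i → escape time 3
(row=1, col=0): c = -0.6900 + 0.1000i → escape time 8
(row=1, col=1): c = -0.2367 + 0.1000i → escape time 8
(row=1, col=2): c = 0.2167 + 0.1000i → escape time 8
(row=1, col=3): c = 0.6700 + 0.1000i → escape time 4
(row=2, col=0): c = -0.6900 + -0.3200i → escape time 8
(row=2, col=1): c = -0.2367 + -0.3200i → escape time 8
(row=2, col=2): c = 0.2167 + -0.3200i → escape time 8
(row=2, col=3): c = 0.6700 + -0.3200i → escape time 3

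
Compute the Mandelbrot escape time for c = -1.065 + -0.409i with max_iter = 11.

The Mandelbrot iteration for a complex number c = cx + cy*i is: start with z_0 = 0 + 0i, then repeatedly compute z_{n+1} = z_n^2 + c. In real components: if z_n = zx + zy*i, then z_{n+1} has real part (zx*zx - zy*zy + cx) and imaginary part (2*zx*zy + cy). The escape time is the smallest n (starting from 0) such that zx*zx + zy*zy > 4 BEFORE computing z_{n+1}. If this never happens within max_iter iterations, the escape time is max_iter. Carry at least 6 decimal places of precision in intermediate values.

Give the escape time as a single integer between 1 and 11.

z_0 = 0 + 0i, c = -1.0650 + -0.4090i
Iter 1: z = -1.0650 + -0.4090i, |z|^2 = 1.3015
Iter 2: z = -0.0981 + 0.4622i, |z|^2 = 0.2232
Iter 3: z = -1.2690 + -0.4996i, |z|^2 = 1.8600
Iter 4: z = 0.2957 + 0.8591i, |z|^2 = 0.8254
Iter 5: z = -1.7156 + 0.0990i, |z|^2 = 2.9530
Iter 6: z = 1.8683 + -0.7488i, |z|^2 = 4.0514
Escaped at iteration 6

Answer: 6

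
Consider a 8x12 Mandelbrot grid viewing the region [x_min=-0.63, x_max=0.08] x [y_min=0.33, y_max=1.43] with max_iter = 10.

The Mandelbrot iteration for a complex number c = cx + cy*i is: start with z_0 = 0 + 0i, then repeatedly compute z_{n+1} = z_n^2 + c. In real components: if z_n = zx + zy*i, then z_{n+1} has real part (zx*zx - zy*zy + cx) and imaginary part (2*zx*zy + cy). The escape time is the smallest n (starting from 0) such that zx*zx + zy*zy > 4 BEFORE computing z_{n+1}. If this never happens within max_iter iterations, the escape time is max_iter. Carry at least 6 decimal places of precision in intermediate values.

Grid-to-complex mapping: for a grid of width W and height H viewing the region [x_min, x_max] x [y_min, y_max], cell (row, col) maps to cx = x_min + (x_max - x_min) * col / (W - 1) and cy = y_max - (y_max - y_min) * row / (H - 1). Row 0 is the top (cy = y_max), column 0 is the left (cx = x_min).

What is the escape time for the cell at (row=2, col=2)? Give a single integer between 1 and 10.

z_0 = 0 + 0i, c = -0.4271 + 1.2300i
Iter 1: z = -0.4271 + 1.2300i, |z|^2 = 1.6954
Iter 2: z = -1.7576 + 0.1792i, |z|^2 = 3.1213
Iter 3: z = 2.6299 + 0.6000i, |z|^2 = 7.2762
Escaped at iteration 3

Answer: 3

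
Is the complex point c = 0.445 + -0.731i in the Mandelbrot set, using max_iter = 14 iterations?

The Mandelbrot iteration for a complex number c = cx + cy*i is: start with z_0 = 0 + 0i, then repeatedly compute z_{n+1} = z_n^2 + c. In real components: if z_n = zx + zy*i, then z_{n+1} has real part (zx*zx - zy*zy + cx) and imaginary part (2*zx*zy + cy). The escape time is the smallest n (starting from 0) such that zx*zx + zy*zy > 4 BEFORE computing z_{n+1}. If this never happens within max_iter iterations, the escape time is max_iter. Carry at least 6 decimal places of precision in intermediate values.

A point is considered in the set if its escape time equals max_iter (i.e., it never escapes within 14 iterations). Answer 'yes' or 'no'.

z_0 = 0 + 0i, c = 0.4450 + -0.7310i
Iter 1: z = 0.4450 + -0.7310i, |z|^2 = 0.7324
Iter 2: z = 0.1087 + -1.3816i, |z|^2 = 1.9206
Iter 3: z = -1.4520 + -1.0313i, |z|^2 = 3.1717
Iter 4: z = 1.4898 + 2.2637i, |z|^2 = 7.3439
Escaped at iteration 4

Answer: no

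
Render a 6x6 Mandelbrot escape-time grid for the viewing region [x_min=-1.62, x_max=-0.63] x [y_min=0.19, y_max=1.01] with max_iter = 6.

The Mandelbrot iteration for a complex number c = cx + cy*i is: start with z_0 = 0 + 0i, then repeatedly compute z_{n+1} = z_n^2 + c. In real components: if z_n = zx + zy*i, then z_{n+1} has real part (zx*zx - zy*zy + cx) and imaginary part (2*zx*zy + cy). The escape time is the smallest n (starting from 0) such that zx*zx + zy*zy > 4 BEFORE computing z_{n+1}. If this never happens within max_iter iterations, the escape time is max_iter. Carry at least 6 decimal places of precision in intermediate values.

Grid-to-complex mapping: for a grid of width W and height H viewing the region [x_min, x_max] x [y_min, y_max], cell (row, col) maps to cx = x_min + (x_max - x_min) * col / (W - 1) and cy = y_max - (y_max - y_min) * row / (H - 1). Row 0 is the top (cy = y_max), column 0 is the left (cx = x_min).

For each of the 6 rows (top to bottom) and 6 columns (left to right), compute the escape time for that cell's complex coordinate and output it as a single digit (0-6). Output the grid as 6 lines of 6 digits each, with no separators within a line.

(row=0, col=0): c = -1.6200 + 1.0100i → escape time 2
(row=0, col=1): c = -1.4220 + 1.0100i → escape time 3
(row=0, col=2): c = -1.2240 + 1.0100i → escape time 3
(row=0, col=3): c = -1.0260 + 1.0100i → escape time 3
(row=0, col=4): c = -0.8280 + 1.0100i → escape time 3
(row=0, col=5): c = -0.6300 + 1.0100i → escape time 4
(row=1, col=0): c = -1.6200 + 0.8460i → escape time 3
(row=1, col=1): c = -1.4220 + 0.8460i → escape time 3
(row=1, col=2): c = -1.2240 + 0.8460i → escape time 3
(row=1, col=3): c = -1.0260 + 0.8460i → escape time 3
(row=1, col=4): c = -0.8280 + 0.8460i → escape time 4
(row=1, col=5): c = -0.6300 + 0.8460i → escape time 4
(row=2, col=0): c = -1.6200 + 0.6820i → escape time 3
(row=2, col=1): c = -1.4220 + 0.6820i → escape time 3
(row=2, col=2): c = -1.2240 + 0.6820i → escape time 3
(row=2, col=3): c = -1.0260 + 0.6820i → escape time 4
(row=2, col=4): c = -0.8280 + 0.6820i → escape time 4
(row=2, col=5): c = -0.6300 + 0.6820i → escape time 6
(row=3, col=0): c = -1.6200 + 0.5180i → escape time 3
(row=3, col=1): c = -1.4220 + 0.5180i → escape time 3
(row=3, col=2): c = -1.2240 + 0.5180i → escape time 4
(row=3, col=3): c = -1.0260 + 0.5180i → escape time 5
(row=3, col=4): c = -0.8280 + 0.5180i → escape time 6
(row=3, col=5): c = -0.6300 + 0.5180i → escape time 6
(row=4, col=0): c = -1.6200 + 0.3540i → escape time 4
(row=4, col=1): c = -1.4220 + 0.3540i → escape time 5
(row=4, col=2): c = -1.2240 + 0.3540i → escape time 6
(row=4, col=3): c = -1.0260 + 0.3540i → escape time 6
(row=4, col=4): c = -0.8280 + 0.3540i → escape time 6
(row=4, col=5): c = -0.6300 + 0.3540i → escape time 6
(row=5, col=0): c = -1.6200 + 0.1900i → escape time 5
(row=5, col=1): c = -1.4220 + 0.1900i → escape time 6
(row=5, col=2): c = -1.2240 + 0.1900i → escape time 6
(row=5, col=3): c = -1.0260 + 0.1900i → escape time 6
(row=5, col=4): c = -0.8280 + 0.1900i → escape time 6
(row=5, col=5): c = -0.6300 + 0.1900i → escape time 6

Answer: 233334
333344
333446
334566
456666
566666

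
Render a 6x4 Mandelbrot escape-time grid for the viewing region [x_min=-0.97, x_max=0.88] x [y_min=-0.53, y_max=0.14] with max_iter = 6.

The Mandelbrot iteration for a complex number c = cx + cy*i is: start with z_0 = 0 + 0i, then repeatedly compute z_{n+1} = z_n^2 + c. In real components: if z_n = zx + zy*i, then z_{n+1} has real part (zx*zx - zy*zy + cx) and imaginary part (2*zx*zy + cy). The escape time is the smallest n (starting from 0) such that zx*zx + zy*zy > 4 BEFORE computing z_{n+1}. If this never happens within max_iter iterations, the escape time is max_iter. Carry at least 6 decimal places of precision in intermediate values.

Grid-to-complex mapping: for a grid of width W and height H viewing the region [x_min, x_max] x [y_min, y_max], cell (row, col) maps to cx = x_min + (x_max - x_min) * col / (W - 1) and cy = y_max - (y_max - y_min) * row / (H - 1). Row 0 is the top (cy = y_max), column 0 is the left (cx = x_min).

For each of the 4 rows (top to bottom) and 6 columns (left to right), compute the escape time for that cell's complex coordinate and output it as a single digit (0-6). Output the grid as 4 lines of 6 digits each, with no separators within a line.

Answer: 666653
666653
666653
566652

Derivation:
(row=0, col=0): c = -0.9700 + 0.1400i → escape time 6
(row=0, col=1): c = -0.6000 + 0.1400i → escape time 6
(row=0, col=2): c = -0.2300 + 0.1400i → escape time 6
(row=0, col=3): c = 0.1400 + 0.1400i → escape time 6
(row=0, col=4): c = 0.5100 + 0.1400i → escape time 5
(row=0, col=5): c = 0.8800 + 0.1400i → escape time 3
(row=1, col=0): c = -0.9700 + -0.0833i → escape time 6
(row=1, col=1): c = -0.6000 + -0.0833i → escape time 6
(row=1, col=2): c = -0.2300 + -0.0833i → escape time 6
(row=1, col=3): c = 0.1400 + -0.0833i → escape time 6
(row=1, col=4): c = 0.5100 + -0.0833i → escape time 5
(row=1, col=5): c = 0.8800 + -0.0833i → escape time 3
(row=2, col=0): c = -0.9700 + -0.3067i → escape time 6
(row=2, col=1): c = -0.6000 + -0.3067i → escape time 6
(row=2, col=2): c = -0.2300 + -0.3067i → escape time 6
(row=2, col=3): c = 0.1400 + -0.3067i → escape time 6
(row=2, col=4): c = 0.5100 + -0.3067i → escape time 5
(row=2, col=5): c = 0.8800 + -0.3067i → escape time 3
(row=3, col=0): c = -0.9700 + -0.5300i → escape time 5
(row=3, col=1): c = -0.6000 + -0.5300i → escape time 6
(row=3, col=2): c = -0.2300 + -0.5300i → escape time 6
(row=3, col=3): c = 0.1400 + -0.5300i → escape time 6
(row=3, col=4): c = 0.5100 + -0.5300i → escape time 5
(row=3, col=5): c = 0.8800 + -0.5300i → escape time 2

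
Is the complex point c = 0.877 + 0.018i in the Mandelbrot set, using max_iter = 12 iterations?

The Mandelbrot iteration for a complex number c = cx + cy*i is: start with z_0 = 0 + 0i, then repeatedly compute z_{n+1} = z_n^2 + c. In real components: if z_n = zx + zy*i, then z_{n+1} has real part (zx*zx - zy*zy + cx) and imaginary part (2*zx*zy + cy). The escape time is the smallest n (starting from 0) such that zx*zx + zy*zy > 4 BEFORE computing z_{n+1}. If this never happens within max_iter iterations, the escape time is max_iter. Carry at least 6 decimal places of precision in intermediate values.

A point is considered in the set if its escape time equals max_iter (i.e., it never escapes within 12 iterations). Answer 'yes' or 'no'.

z_0 = 0 + 0i, c = 0.8770 + 0.0180i
Iter 1: z = 0.8770 + 0.0180i, |z|^2 = 0.7695
Iter 2: z = 1.6458 + 0.0496i, |z|^2 = 2.7111
Iter 3: z = 3.5832 + 0.1812i, |z|^2 = 12.8723
Escaped at iteration 3

Answer: no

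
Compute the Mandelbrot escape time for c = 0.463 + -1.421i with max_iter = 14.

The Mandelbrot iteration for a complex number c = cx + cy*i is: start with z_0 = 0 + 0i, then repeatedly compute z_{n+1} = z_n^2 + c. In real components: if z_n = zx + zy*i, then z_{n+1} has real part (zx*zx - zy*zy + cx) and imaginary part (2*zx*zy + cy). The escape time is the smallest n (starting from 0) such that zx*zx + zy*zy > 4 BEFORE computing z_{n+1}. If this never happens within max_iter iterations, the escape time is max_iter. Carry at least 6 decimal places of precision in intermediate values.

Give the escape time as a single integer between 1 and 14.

Answer: 2

Derivation:
z_0 = 0 + 0i, c = 0.4630 + -1.4210i
Iter 1: z = 0.4630 + -1.4210i, |z|^2 = 2.2336
Iter 2: z = -1.3419 + -2.7368i, |z|^2 = 9.2909
Escaped at iteration 2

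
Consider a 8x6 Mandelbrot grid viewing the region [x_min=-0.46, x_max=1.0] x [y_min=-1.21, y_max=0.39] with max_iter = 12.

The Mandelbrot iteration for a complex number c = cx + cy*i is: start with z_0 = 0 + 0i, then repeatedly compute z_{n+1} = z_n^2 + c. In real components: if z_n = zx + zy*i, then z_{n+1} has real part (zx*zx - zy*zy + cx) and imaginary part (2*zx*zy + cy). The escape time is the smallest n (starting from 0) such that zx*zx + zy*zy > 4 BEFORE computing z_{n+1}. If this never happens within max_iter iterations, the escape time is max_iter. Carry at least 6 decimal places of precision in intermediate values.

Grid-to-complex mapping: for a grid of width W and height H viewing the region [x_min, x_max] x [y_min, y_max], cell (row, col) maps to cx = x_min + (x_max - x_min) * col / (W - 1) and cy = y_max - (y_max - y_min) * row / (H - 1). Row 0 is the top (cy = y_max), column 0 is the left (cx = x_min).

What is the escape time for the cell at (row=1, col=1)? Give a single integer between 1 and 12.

z_0 = 0 + 0i, c = -0.2514 + 0.0700i
Iter 1: z = -0.2514 + 0.0700i, |z|^2 = 0.0681
Iter 2: z = -0.1931 + 0.0348i, |z|^2 = 0.0385
Iter 3: z = -0.2153 + 0.0566i, |z|^2 = 0.0496
Iter 4: z = -0.2083 + 0.0456i, |z|^2 = 0.0455
Iter 5: z = -0.2101 + 0.0510i, |z|^2 = 0.0468
Iter 6: z = -0.2099 + 0.0486i, |z|^2 = 0.0464
Iter 7: z = -0.2097 + 0.0496i, |z|^2 = 0.0465
Iter 8: z = -0.2099 + 0.0492i, |z|^2 = 0.0465
Iter 9: z = -0.2098 + 0.0494i, |z|^2 = 0.0464
Iter 10: z = -0.2099 + 0.0493i, |z|^2 = 0.0465
Iter 11: z = -0.2098 + 0.0493i, |z|^2 = 0.0465

Answer: 12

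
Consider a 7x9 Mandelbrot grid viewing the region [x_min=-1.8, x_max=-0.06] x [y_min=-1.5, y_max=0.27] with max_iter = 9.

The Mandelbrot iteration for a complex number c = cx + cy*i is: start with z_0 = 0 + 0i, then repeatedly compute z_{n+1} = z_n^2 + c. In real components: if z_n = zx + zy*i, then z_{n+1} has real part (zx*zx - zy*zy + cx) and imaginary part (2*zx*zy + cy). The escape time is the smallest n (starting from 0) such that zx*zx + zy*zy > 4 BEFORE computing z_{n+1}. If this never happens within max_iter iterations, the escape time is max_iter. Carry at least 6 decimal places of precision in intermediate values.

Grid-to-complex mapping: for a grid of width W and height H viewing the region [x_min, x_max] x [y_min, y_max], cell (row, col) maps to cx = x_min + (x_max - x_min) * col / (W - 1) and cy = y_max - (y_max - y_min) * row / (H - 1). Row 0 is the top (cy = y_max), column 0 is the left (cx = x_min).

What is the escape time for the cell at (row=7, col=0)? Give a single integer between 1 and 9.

z_0 = 0 + 0i, c = -1.8000 + -1.2788i
Iter 1: z = -1.8000 + -1.2788i, |z|^2 = 4.8752
Escaped at iteration 1

Answer: 1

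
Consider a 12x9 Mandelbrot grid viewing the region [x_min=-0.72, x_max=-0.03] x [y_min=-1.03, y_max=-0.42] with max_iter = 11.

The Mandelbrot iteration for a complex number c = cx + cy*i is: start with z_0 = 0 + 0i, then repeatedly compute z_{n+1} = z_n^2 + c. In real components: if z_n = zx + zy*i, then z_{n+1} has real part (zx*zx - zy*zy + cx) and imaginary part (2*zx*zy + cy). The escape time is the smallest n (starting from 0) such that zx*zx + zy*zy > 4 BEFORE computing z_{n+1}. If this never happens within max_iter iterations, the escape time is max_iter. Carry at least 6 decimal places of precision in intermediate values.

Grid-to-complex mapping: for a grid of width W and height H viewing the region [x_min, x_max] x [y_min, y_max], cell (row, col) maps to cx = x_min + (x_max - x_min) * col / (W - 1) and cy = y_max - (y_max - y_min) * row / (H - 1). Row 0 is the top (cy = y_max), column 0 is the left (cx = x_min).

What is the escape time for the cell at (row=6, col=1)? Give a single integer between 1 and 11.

Answer: 4

Derivation:
z_0 = 0 + 0i, c = -0.6573 + -0.8775i
Iter 1: z = -0.6573 + -0.8775i, |z|^2 = 1.2020
Iter 2: z = -0.9953 + 0.2760i, |z|^2 = 1.0667
Iter 3: z = 0.2571 + -1.4269i, |z|^2 = 2.1022
Iter 4: z = -2.6273 + -1.6112i, |z|^2 = 9.4986
Escaped at iteration 4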